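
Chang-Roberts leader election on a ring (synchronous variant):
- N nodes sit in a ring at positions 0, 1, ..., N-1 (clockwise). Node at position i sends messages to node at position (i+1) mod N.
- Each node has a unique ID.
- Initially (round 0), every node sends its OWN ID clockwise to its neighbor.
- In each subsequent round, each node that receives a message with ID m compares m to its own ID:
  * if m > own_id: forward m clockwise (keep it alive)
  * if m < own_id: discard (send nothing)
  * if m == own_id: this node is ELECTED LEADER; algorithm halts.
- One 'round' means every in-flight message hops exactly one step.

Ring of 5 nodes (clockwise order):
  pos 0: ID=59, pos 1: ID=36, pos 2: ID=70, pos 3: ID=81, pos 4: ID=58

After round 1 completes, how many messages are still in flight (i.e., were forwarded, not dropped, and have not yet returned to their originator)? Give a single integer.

Round 1: pos1(id36) recv 59: fwd; pos2(id70) recv 36: drop; pos3(id81) recv 70: drop; pos4(id58) recv 81: fwd; pos0(id59) recv 58: drop
After round 1: 2 messages still in flight

Answer: 2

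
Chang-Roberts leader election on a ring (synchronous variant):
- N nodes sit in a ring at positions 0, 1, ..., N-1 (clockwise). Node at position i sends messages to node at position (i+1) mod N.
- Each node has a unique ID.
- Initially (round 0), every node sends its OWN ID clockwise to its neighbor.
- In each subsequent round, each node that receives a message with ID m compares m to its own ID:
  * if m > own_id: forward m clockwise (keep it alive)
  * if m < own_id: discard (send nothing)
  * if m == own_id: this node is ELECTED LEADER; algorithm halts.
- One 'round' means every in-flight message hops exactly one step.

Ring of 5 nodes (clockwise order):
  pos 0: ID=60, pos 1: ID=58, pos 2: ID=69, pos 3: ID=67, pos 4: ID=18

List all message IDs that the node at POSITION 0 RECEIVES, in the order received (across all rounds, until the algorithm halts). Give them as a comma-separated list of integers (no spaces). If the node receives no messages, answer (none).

Answer: 18,67,69

Derivation:
Round 1: pos1(id58) recv 60: fwd; pos2(id69) recv 58: drop; pos3(id67) recv 69: fwd; pos4(id18) recv 67: fwd; pos0(id60) recv 18: drop
Round 2: pos2(id69) recv 60: drop; pos4(id18) recv 69: fwd; pos0(id60) recv 67: fwd
Round 3: pos0(id60) recv 69: fwd; pos1(id58) recv 67: fwd
Round 4: pos1(id58) recv 69: fwd; pos2(id69) recv 67: drop
Round 5: pos2(id69) recv 69: ELECTED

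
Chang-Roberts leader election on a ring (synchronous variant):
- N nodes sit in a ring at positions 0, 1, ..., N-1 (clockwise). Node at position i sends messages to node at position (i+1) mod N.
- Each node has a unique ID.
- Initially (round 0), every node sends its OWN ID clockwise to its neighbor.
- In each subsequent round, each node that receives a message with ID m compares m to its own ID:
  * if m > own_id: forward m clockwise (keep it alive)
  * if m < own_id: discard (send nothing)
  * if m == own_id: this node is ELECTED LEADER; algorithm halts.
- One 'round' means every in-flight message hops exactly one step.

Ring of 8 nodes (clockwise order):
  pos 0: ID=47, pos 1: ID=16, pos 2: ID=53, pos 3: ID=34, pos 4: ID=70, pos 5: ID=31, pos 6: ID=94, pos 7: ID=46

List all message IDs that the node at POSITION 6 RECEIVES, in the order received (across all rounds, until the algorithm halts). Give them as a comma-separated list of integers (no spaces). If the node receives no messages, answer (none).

Answer: 31,70,94

Derivation:
Round 1: pos1(id16) recv 47: fwd; pos2(id53) recv 16: drop; pos3(id34) recv 53: fwd; pos4(id70) recv 34: drop; pos5(id31) recv 70: fwd; pos6(id94) recv 31: drop; pos7(id46) recv 94: fwd; pos0(id47) recv 46: drop
Round 2: pos2(id53) recv 47: drop; pos4(id70) recv 53: drop; pos6(id94) recv 70: drop; pos0(id47) recv 94: fwd
Round 3: pos1(id16) recv 94: fwd
Round 4: pos2(id53) recv 94: fwd
Round 5: pos3(id34) recv 94: fwd
Round 6: pos4(id70) recv 94: fwd
Round 7: pos5(id31) recv 94: fwd
Round 8: pos6(id94) recv 94: ELECTED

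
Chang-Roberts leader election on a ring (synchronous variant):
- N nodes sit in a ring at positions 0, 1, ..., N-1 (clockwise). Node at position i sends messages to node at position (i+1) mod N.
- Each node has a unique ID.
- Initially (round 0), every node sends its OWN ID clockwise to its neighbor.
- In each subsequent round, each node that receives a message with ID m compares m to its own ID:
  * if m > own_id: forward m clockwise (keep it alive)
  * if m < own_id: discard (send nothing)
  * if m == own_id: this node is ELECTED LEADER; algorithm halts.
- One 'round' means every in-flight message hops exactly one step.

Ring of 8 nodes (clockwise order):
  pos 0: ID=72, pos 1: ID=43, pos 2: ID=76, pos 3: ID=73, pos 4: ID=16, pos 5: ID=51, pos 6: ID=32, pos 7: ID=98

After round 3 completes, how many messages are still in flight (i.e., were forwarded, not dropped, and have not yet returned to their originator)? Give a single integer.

Answer: 3

Derivation:
Round 1: pos1(id43) recv 72: fwd; pos2(id76) recv 43: drop; pos3(id73) recv 76: fwd; pos4(id16) recv 73: fwd; pos5(id51) recv 16: drop; pos6(id32) recv 51: fwd; pos7(id98) recv 32: drop; pos0(id72) recv 98: fwd
Round 2: pos2(id76) recv 72: drop; pos4(id16) recv 76: fwd; pos5(id51) recv 73: fwd; pos7(id98) recv 51: drop; pos1(id43) recv 98: fwd
Round 3: pos5(id51) recv 76: fwd; pos6(id32) recv 73: fwd; pos2(id76) recv 98: fwd
After round 3: 3 messages still in flight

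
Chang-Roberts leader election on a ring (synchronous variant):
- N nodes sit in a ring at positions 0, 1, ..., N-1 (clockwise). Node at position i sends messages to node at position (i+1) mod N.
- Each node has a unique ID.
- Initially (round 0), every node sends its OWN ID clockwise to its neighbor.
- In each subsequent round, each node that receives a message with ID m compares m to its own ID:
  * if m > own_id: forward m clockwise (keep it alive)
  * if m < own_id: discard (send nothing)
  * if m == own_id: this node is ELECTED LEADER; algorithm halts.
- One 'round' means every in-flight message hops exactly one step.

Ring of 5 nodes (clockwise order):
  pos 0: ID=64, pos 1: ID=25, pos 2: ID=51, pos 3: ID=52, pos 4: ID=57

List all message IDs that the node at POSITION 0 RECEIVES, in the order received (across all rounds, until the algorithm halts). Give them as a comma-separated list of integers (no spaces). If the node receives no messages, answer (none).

Round 1: pos1(id25) recv 64: fwd; pos2(id51) recv 25: drop; pos3(id52) recv 51: drop; pos4(id57) recv 52: drop; pos0(id64) recv 57: drop
Round 2: pos2(id51) recv 64: fwd
Round 3: pos3(id52) recv 64: fwd
Round 4: pos4(id57) recv 64: fwd
Round 5: pos0(id64) recv 64: ELECTED

Answer: 57,64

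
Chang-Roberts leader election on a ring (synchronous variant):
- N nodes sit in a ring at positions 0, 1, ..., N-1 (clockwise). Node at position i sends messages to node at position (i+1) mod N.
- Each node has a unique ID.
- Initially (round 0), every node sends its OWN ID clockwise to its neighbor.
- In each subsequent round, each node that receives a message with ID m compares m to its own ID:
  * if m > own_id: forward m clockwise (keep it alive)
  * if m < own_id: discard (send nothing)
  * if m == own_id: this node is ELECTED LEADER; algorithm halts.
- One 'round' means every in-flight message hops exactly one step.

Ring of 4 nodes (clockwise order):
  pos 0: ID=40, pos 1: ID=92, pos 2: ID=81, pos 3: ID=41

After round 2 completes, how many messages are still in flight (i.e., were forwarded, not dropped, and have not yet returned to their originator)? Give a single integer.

Answer: 2

Derivation:
Round 1: pos1(id92) recv 40: drop; pos2(id81) recv 92: fwd; pos3(id41) recv 81: fwd; pos0(id40) recv 41: fwd
Round 2: pos3(id41) recv 92: fwd; pos0(id40) recv 81: fwd; pos1(id92) recv 41: drop
After round 2: 2 messages still in flight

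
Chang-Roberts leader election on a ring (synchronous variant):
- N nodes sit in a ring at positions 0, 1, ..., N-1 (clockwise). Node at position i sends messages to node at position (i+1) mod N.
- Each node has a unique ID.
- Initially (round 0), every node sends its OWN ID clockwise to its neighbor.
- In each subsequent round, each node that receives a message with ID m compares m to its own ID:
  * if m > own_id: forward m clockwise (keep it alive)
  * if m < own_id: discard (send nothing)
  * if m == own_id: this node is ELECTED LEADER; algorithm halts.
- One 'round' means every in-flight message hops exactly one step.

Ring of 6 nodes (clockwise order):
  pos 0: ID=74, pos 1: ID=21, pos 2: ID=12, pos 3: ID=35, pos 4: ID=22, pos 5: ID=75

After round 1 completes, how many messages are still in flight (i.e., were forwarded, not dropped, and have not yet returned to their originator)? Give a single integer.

Round 1: pos1(id21) recv 74: fwd; pos2(id12) recv 21: fwd; pos3(id35) recv 12: drop; pos4(id22) recv 35: fwd; pos5(id75) recv 22: drop; pos0(id74) recv 75: fwd
After round 1: 4 messages still in flight

Answer: 4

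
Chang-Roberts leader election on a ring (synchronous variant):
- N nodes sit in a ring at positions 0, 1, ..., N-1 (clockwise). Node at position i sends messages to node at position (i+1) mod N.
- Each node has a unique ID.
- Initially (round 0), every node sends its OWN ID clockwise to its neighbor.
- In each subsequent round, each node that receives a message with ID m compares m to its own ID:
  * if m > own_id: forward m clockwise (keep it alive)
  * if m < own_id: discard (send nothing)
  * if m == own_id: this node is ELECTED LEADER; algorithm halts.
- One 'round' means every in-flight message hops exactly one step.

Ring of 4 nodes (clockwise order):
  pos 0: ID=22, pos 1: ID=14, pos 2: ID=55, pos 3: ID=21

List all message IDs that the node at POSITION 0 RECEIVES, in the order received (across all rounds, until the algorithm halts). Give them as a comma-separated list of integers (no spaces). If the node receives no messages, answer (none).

Answer: 21,55

Derivation:
Round 1: pos1(id14) recv 22: fwd; pos2(id55) recv 14: drop; pos3(id21) recv 55: fwd; pos0(id22) recv 21: drop
Round 2: pos2(id55) recv 22: drop; pos0(id22) recv 55: fwd
Round 3: pos1(id14) recv 55: fwd
Round 4: pos2(id55) recv 55: ELECTED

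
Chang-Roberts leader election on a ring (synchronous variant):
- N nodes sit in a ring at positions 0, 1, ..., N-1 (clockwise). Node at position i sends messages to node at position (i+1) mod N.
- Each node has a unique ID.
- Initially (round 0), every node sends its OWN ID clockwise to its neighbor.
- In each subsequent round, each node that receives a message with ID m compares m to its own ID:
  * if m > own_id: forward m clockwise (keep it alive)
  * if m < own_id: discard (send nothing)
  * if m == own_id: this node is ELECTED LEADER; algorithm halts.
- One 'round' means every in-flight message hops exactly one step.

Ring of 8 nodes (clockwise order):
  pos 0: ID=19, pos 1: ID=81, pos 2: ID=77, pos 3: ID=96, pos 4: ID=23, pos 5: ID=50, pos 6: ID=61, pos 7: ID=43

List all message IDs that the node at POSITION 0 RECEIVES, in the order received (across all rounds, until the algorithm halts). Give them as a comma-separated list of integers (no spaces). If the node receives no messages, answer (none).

Round 1: pos1(id81) recv 19: drop; pos2(id77) recv 81: fwd; pos3(id96) recv 77: drop; pos4(id23) recv 96: fwd; pos5(id50) recv 23: drop; pos6(id61) recv 50: drop; pos7(id43) recv 61: fwd; pos0(id19) recv 43: fwd
Round 2: pos3(id96) recv 81: drop; pos5(id50) recv 96: fwd; pos0(id19) recv 61: fwd; pos1(id81) recv 43: drop
Round 3: pos6(id61) recv 96: fwd; pos1(id81) recv 61: drop
Round 4: pos7(id43) recv 96: fwd
Round 5: pos0(id19) recv 96: fwd
Round 6: pos1(id81) recv 96: fwd
Round 7: pos2(id77) recv 96: fwd
Round 8: pos3(id96) recv 96: ELECTED

Answer: 43,61,96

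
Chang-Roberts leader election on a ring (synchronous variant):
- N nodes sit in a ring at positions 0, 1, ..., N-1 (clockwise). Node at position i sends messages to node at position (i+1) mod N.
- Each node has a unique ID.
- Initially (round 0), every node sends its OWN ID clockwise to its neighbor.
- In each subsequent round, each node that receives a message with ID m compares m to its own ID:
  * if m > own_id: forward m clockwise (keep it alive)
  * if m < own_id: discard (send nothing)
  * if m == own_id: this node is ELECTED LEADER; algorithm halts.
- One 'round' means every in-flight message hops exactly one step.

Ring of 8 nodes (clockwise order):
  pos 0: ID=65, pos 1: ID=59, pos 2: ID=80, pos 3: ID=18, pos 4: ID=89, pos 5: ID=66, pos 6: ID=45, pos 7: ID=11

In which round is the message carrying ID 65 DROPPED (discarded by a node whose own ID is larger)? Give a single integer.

Round 1: pos1(id59) recv 65: fwd; pos2(id80) recv 59: drop; pos3(id18) recv 80: fwd; pos4(id89) recv 18: drop; pos5(id66) recv 89: fwd; pos6(id45) recv 66: fwd; pos7(id11) recv 45: fwd; pos0(id65) recv 11: drop
Round 2: pos2(id80) recv 65: drop; pos4(id89) recv 80: drop; pos6(id45) recv 89: fwd; pos7(id11) recv 66: fwd; pos0(id65) recv 45: drop
Round 3: pos7(id11) recv 89: fwd; pos0(id65) recv 66: fwd
Round 4: pos0(id65) recv 89: fwd; pos1(id59) recv 66: fwd
Round 5: pos1(id59) recv 89: fwd; pos2(id80) recv 66: drop
Round 6: pos2(id80) recv 89: fwd
Round 7: pos3(id18) recv 89: fwd
Round 8: pos4(id89) recv 89: ELECTED
Message ID 65 originates at pos 0; dropped at pos 2 in round 2

Answer: 2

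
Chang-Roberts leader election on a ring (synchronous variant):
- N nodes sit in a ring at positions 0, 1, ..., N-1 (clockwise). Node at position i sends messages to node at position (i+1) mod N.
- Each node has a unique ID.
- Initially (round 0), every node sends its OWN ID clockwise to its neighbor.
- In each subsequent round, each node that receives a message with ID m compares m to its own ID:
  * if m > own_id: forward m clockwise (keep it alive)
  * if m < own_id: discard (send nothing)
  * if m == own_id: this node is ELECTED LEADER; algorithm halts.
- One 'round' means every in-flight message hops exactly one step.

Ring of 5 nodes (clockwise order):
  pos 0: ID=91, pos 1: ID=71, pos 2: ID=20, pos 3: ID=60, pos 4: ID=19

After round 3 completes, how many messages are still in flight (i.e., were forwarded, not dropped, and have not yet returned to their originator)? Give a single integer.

Answer: 2

Derivation:
Round 1: pos1(id71) recv 91: fwd; pos2(id20) recv 71: fwd; pos3(id60) recv 20: drop; pos4(id19) recv 60: fwd; pos0(id91) recv 19: drop
Round 2: pos2(id20) recv 91: fwd; pos3(id60) recv 71: fwd; pos0(id91) recv 60: drop
Round 3: pos3(id60) recv 91: fwd; pos4(id19) recv 71: fwd
After round 3: 2 messages still in flight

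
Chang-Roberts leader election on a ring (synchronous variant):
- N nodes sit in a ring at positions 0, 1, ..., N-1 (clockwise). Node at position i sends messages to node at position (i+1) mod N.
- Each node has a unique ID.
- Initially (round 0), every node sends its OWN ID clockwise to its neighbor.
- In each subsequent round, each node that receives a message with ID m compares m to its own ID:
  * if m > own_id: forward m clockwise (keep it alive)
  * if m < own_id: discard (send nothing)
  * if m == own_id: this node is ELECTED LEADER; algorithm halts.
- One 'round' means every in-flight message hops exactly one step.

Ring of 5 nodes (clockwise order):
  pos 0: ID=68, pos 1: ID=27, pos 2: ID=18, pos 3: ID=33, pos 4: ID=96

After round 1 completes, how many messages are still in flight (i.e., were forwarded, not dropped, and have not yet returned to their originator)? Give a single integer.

Answer: 3

Derivation:
Round 1: pos1(id27) recv 68: fwd; pos2(id18) recv 27: fwd; pos3(id33) recv 18: drop; pos4(id96) recv 33: drop; pos0(id68) recv 96: fwd
After round 1: 3 messages still in flight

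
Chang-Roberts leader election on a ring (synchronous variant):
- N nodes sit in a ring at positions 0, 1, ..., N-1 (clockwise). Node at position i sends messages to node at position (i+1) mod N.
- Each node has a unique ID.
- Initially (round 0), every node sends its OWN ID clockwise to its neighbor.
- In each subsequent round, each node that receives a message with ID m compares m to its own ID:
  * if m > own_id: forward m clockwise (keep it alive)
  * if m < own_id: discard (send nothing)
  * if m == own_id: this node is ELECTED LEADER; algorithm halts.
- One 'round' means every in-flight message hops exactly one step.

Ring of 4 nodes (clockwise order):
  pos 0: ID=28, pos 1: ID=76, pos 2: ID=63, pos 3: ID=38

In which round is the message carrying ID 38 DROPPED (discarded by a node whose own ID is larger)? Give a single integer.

Round 1: pos1(id76) recv 28: drop; pos2(id63) recv 76: fwd; pos3(id38) recv 63: fwd; pos0(id28) recv 38: fwd
Round 2: pos3(id38) recv 76: fwd; pos0(id28) recv 63: fwd; pos1(id76) recv 38: drop
Round 3: pos0(id28) recv 76: fwd; pos1(id76) recv 63: drop
Round 4: pos1(id76) recv 76: ELECTED
Message ID 38 originates at pos 3; dropped at pos 1 in round 2

Answer: 2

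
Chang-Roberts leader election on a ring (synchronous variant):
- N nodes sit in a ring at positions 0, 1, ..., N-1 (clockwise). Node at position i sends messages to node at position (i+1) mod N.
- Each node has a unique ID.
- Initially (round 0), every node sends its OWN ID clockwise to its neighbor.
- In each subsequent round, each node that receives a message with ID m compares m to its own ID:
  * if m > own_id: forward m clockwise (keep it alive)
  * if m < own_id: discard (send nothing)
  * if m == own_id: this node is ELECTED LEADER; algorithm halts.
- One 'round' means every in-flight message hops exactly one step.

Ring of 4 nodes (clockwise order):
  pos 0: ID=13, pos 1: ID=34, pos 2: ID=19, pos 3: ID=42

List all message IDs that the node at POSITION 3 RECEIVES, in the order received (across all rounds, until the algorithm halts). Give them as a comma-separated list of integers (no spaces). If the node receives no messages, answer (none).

Answer: 19,34,42

Derivation:
Round 1: pos1(id34) recv 13: drop; pos2(id19) recv 34: fwd; pos3(id42) recv 19: drop; pos0(id13) recv 42: fwd
Round 2: pos3(id42) recv 34: drop; pos1(id34) recv 42: fwd
Round 3: pos2(id19) recv 42: fwd
Round 4: pos3(id42) recv 42: ELECTED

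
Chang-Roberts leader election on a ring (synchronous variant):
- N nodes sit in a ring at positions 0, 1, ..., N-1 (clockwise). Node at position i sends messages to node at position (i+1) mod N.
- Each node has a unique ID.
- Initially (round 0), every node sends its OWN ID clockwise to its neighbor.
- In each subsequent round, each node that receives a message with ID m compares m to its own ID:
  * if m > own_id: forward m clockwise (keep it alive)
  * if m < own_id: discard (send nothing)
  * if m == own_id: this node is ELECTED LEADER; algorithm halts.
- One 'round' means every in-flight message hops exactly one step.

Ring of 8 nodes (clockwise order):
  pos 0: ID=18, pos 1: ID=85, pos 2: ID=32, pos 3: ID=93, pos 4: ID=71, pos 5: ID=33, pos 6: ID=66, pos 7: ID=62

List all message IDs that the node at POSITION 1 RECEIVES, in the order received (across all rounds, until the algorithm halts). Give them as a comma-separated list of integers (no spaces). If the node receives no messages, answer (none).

Answer: 18,62,66,71,93

Derivation:
Round 1: pos1(id85) recv 18: drop; pos2(id32) recv 85: fwd; pos3(id93) recv 32: drop; pos4(id71) recv 93: fwd; pos5(id33) recv 71: fwd; pos6(id66) recv 33: drop; pos7(id62) recv 66: fwd; pos0(id18) recv 62: fwd
Round 2: pos3(id93) recv 85: drop; pos5(id33) recv 93: fwd; pos6(id66) recv 71: fwd; pos0(id18) recv 66: fwd; pos1(id85) recv 62: drop
Round 3: pos6(id66) recv 93: fwd; pos7(id62) recv 71: fwd; pos1(id85) recv 66: drop
Round 4: pos7(id62) recv 93: fwd; pos0(id18) recv 71: fwd
Round 5: pos0(id18) recv 93: fwd; pos1(id85) recv 71: drop
Round 6: pos1(id85) recv 93: fwd
Round 7: pos2(id32) recv 93: fwd
Round 8: pos3(id93) recv 93: ELECTED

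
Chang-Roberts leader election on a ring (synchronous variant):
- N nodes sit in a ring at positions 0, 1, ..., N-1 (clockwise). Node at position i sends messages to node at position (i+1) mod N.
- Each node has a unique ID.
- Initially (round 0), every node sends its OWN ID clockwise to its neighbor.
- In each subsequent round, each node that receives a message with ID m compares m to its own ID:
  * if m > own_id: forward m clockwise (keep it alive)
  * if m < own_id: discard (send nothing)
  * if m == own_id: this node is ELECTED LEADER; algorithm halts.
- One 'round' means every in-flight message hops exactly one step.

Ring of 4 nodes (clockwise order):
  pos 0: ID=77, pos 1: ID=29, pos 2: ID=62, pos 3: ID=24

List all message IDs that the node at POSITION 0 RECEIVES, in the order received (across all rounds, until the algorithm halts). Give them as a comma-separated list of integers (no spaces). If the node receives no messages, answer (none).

Round 1: pos1(id29) recv 77: fwd; pos2(id62) recv 29: drop; pos3(id24) recv 62: fwd; pos0(id77) recv 24: drop
Round 2: pos2(id62) recv 77: fwd; pos0(id77) recv 62: drop
Round 3: pos3(id24) recv 77: fwd
Round 4: pos0(id77) recv 77: ELECTED

Answer: 24,62,77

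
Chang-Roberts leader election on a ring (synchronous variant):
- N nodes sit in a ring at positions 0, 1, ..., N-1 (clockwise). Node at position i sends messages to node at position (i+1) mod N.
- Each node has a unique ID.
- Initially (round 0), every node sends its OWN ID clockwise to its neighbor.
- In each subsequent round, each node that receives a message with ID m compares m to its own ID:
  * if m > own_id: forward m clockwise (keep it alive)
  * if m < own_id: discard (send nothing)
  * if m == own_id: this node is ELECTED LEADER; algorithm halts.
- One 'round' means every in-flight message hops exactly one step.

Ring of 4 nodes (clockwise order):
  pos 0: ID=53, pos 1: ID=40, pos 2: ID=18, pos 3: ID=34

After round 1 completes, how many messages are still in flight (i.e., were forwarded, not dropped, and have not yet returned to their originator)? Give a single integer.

Round 1: pos1(id40) recv 53: fwd; pos2(id18) recv 40: fwd; pos3(id34) recv 18: drop; pos0(id53) recv 34: drop
After round 1: 2 messages still in flight

Answer: 2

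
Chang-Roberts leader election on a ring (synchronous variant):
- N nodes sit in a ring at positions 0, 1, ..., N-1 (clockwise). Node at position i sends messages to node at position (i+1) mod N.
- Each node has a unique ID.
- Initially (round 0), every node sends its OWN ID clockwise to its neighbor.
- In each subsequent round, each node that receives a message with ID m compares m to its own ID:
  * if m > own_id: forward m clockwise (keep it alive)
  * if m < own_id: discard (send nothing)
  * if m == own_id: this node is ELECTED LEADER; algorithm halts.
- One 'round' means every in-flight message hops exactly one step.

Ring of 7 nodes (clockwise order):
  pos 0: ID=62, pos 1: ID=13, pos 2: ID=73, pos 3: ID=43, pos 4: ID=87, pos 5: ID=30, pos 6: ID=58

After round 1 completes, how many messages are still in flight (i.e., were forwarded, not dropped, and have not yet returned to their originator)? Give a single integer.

Round 1: pos1(id13) recv 62: fwd; pos2(id73) recv 13: drop; pos3(id43) recv 73: fwd; pos4(id87) recv 43: drop; pos5(id30) recv 87: fwd; pos6(id58) recv 30: drop; pos0(id62) recv 58: drop
After round 1: 3 messages still in flight

Answer: 3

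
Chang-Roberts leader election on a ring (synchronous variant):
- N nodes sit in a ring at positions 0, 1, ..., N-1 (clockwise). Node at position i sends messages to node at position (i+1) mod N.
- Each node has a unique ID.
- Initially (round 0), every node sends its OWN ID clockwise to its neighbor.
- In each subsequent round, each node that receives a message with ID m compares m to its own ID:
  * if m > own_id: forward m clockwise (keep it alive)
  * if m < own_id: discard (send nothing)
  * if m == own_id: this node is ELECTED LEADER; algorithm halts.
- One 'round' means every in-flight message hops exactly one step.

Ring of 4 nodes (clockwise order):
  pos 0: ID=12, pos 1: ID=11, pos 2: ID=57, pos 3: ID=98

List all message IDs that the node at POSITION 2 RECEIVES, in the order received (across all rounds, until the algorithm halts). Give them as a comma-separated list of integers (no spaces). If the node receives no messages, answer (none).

Round 1: pos1(id11) recv 12: fwd; pos2(id57) recv 11: drop; pos3(id98) recv 57: drop; pos0(id12) recv 98: fwd
Round 2: pos2(id57) recv 12: drop; pos1(id11) recv 98: fwd
Round 3: pos2(id57) recv 98: fwd
Round 4: pos3(id98) recv 98: ELECTED

Answer: 11,12,98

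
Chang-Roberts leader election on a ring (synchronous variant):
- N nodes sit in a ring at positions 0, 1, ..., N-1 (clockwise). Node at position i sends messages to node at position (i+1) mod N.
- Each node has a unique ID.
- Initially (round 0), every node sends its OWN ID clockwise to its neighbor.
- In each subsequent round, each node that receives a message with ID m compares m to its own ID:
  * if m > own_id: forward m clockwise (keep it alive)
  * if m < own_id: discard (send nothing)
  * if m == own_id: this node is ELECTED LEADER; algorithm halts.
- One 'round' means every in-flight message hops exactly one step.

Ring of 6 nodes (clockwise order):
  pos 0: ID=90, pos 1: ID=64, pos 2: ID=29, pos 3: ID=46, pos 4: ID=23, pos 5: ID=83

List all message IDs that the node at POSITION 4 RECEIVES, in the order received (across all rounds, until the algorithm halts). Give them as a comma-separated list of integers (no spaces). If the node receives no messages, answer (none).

Answer: 46,64,90

Derivation:
Round 1: pos1(id64) recv 90: fwd; pos2(id29) recv 64: fwd; pos3(id46) recv 29: drop; pos4(id23) recv 46: fwd; pos5(id83) recv 23: drop; pos0(id90) recv 83: drop
Round 2: pos2(id29) recv 90: fwd; pos3(id46) recv 64: fwd; pos5(id83) recv 46: drop
Round 3: pos3(id46) recv 90: fwd; pos4(id23) recv 64: fwd
Round 4: pos4(id23) recv 90: fwd; pos5(id83) recv 64: drop
Round 5: pos5(id83) recv 90: fwd
Round 6: pos0(id90) recv 90: ELECTED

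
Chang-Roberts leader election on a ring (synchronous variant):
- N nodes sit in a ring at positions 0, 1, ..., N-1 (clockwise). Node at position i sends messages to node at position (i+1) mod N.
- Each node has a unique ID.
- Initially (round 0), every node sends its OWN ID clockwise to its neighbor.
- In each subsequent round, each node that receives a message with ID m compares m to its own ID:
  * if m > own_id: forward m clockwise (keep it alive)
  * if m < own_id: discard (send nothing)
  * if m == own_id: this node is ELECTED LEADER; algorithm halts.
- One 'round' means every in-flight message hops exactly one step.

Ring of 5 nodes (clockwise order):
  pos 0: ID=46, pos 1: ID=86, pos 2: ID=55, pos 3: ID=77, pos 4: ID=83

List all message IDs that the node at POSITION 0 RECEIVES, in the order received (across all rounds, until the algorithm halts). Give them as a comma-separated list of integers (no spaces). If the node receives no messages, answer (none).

Round 1: pos1(id86) recv 46: drop; pos2(id55) recv 86: fwd; pos3(id77) recv 55: drop; pos4(id83) recv 77: drop; pos0(id46) recv 83: fwd
Round 2: pos3(id77) recv 86: fwd; pos1(id86) recv 83: drop
Round 3: pos4(id83) recv 86: fwd
Round 4: pos0(id46) recv 86: fwd
Round 5: pos1(id86) recv 86: ELECTED

Answer: 83,86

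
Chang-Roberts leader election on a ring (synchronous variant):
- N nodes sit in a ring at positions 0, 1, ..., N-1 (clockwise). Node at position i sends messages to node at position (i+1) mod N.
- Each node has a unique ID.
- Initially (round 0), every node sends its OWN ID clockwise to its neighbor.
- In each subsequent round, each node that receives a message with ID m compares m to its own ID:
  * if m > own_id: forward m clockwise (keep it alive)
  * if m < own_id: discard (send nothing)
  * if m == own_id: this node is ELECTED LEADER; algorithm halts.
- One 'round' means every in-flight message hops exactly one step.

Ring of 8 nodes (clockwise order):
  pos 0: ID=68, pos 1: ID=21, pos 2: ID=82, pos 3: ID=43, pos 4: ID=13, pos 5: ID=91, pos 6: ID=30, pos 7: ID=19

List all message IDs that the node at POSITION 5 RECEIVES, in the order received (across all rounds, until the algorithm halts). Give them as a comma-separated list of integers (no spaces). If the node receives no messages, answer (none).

Answer: 13,43,82,91

Derivation:
Round 1: pos1(id21) recv 68: fwd; pos2(id82) recv 21: drop; pos3(id43) recv 82: fwd; pos4(id13) recv 43: fwd; pos5(id91) recv 13: drop; pos6(id30) recv 91: fwd; pos7(id19) recv 30: fwd; pos0(id68) recv 19: drop
Round 2: pos2(id82) recv 68: drop; pos4(id13) recv 82: fwd; pos5(id91) recv 43: drop; pos7(id19) recv 91: fwd; pos0(id68) recv 30: drop
Round 3: pos5(id91) recv 82: drop; pos0(id68) recv 91: fwd
Round 4: pos1(id21) recv 91: fwd
Round 5: pos2(id82) recv 91: fwd
Round 6: pos3(id43) recv 91: fwd
Round 7: pos4(id13) recv 91: fwd
Round 8: pos5(id91) recv 91: ELECTED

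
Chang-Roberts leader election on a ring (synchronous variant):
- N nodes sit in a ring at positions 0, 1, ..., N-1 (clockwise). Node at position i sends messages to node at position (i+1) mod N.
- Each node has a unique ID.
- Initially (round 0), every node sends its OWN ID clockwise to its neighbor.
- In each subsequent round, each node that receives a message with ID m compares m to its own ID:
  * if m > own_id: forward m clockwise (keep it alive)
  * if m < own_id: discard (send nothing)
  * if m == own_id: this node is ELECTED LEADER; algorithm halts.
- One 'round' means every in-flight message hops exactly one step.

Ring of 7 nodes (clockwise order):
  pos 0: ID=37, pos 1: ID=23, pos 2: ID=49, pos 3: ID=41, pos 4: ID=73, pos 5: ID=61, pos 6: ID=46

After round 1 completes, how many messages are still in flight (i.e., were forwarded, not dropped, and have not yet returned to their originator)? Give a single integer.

Answer: 5

Derivation:
Round 1: pos1(id23) recv 37: fwd; pos2(id49) recv 23: drop; pos3(id41) recv 49: fwd; pos4(id73) recv 41: drop; pos5(id61) recv 73: fwd; pos6(id46) recv 61: fwd; pos0(id37) recv 46: fwd
After round 1: 5 messages still in flight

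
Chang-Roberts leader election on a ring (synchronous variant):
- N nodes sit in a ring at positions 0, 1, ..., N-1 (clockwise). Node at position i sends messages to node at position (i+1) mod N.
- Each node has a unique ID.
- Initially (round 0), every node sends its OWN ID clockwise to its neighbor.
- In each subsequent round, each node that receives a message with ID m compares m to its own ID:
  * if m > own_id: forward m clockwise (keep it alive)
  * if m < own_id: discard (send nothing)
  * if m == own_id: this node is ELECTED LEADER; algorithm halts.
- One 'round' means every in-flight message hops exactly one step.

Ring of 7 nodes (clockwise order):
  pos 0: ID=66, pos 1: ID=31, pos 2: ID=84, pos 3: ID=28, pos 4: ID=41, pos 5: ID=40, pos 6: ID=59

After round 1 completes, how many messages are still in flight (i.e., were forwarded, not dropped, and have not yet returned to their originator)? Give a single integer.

Answer: 3

Derivation:
Round 1: pos1(id31) recv 66: fwd; pos2(id84) recv 31: drop; pos3(id28) recv 84: fwd; pos4(id41) recv 28: drop; pos5(id40) recv 41: fwd; pos6(id59) recv 40: drop; pos0(id66) recv 59: drop
After round 1: 3 messages still in flight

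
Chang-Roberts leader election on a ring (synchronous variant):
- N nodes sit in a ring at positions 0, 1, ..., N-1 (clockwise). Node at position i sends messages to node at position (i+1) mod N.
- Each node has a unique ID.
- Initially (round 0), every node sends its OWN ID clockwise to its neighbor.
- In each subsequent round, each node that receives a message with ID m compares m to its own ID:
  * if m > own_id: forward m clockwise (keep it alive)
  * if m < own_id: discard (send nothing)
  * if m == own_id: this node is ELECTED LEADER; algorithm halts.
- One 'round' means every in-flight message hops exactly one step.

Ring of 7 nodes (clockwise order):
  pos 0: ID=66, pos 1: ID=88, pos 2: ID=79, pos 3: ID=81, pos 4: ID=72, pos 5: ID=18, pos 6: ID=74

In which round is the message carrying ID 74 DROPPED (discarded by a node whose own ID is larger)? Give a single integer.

Round 1: pos1(id88) recv 66: drop; pos2(id79) recv 88: fwd; pos3(id81) recv 79: drop; pos4(id72) recv 81: fwd; pos5(id18) recv 72: fwd; pos6(id74) recv 18: drop; pos0(id66) recv 74: fwd
Round 2: pos3(id81) recv 88: fwd; pos5(id18) recv 81: fwd; pos6(id74) recv 72: drop; pos1(id88) recv 74: drop
Round 3: pos4(id72) recv 88: fwd; pos6(id74) recv 81: fwd
Round 4: pos5(id18) recv 88: fwd; pos0(id66) recv 81: fwd
Round 5: pos6(id74) recv 88: fwd; pos1(id88) recv 81: drop
Round 6: pos0(id66) recv 88: fwd
Round 7: pos1(id88) recv 88: ELECTED
Message ID 74 originates at pos 6; dropped at pos 1 in round 2

Answer: 2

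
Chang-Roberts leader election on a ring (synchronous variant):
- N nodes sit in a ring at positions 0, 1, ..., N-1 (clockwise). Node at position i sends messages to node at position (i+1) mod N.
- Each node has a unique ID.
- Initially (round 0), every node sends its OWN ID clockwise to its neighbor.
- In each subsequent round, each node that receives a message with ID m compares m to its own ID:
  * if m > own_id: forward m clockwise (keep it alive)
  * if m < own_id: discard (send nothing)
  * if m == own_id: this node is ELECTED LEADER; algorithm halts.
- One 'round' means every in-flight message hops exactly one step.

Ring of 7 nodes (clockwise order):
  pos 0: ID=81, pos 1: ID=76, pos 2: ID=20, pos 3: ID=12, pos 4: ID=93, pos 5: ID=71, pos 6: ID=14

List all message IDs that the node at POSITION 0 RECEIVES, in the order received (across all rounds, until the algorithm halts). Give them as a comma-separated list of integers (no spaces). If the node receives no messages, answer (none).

Round 1: pos1(id76) recv 81: fwd; pos2(id20) recv 76: fwd; pos3(id12) recv 20: fwd; pos4(id93) recv 12: drop; pos5(id71) recv 93: fwd; pos6(id14) recv 71: fwd; pos0(id81) recv 14: drop
Round 2: pos2(id20) recv 81: fwd; pos3(id12) recv 76: fwd; pos4(id93) recv 20: drop; pos6(id14) recv 93: fwd; pos0(id81) recv 71: drop
Round 3: pos3(id12) recv 81: fwd; pos4(id93) recv 76: drop; pos0(id81) recv 93: fwd
Round 4: pos4(id93) recv 81: drop; pos1(id76) recv 93: fwd
Round 5: pos2(id20) recv 93: fwd
Round 6: pos3(id12) recv 93: fwd
Round 7: pos4(id93) recv 93: ELECTED

Answer: 14,71,93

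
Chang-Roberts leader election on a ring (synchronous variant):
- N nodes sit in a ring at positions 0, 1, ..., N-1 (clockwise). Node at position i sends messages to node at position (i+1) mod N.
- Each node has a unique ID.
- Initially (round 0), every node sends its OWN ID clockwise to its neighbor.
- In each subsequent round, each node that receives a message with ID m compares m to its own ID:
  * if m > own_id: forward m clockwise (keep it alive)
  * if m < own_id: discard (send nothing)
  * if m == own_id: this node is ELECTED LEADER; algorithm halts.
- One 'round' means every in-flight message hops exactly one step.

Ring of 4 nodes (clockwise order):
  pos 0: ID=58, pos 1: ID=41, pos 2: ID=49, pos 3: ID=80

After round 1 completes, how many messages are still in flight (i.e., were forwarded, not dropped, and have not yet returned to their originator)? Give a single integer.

Answer: 2

Derivation:
Round 1: pos1(id41) recv 58: fwd; pos2(id49) recv 41: drop; pos3(id80) recv 49: drop; pos0(id58) recv 80: fwd
After round 1: 2 messages still in flight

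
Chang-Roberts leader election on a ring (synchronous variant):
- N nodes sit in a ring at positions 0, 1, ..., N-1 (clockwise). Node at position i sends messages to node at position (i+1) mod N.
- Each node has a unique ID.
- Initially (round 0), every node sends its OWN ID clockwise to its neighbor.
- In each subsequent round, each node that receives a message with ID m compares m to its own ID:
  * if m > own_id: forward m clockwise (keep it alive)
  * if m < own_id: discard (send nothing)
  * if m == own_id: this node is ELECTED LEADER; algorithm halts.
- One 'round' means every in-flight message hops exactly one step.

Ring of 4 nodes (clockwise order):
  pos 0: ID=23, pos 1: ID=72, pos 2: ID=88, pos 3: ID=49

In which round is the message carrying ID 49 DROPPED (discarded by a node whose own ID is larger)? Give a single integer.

Round 1: pos1(id72) recv 23: drop; pos2(id88) recv 72: drop; pos3(id49) recv 88: fwd; pos0(id23) recv 49: fwd
Round 2: pos0(id23) recv 88: fwd; pos1(id72) recv 49: drop
Round 3: pos1(id72) recv 88: fwd
Round 4: pos2(id88) recv 88: ELECTED
Message ID 49 originates at pos 3; dropped at pos 1 in round 2

Answer: 2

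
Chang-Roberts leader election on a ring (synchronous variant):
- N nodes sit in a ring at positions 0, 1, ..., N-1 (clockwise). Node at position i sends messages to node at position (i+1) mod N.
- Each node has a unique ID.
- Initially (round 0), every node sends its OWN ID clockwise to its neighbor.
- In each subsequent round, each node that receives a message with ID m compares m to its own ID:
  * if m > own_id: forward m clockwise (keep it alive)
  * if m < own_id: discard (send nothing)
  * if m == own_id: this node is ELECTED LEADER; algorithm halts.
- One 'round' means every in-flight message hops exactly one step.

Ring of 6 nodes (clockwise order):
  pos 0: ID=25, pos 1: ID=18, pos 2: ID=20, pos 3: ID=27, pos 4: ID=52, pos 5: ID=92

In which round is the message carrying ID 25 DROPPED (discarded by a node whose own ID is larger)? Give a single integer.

Answer: 3

Derivation:
Round 1: pos1(id18) recv 25: fwd; pos2(id20) recv 18: drop; pos3(id27) recv 20: drop; pos4(id52) recv 27: drop; pos5(id92) recv 52: drop; pos0(id25) recv 92: fwd
Round 2: pos2(id20) recv 25: fwd; pos1(id18) recv 92: fwd
Round 3: pos3(id27) recv 25: drop; pos2(id20) recv 92: fwd
Round 4: pos3(id27) recv 92: fwd
Round 5: pos4(id52) recv 92: fwd
Round 6: pos5(id92) recv 92: ELECTED
Message ID 25 originates at pos 0; dropped at pos 3 in round 3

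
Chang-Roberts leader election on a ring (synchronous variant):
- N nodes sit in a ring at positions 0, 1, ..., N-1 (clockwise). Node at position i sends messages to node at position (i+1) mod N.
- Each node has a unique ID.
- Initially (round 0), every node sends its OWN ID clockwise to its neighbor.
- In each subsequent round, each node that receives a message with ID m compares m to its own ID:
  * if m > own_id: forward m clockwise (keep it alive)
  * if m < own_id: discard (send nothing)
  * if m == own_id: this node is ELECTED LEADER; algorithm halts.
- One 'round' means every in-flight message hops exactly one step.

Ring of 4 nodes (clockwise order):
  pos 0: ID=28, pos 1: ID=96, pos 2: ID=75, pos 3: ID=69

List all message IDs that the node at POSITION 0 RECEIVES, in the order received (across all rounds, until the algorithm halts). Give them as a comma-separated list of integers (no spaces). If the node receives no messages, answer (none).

Answer: 69,75,96

Derivation:
Round 1: pos1(id96) recv 28: drop; pos2(id75) recv 96: fwd; pos3(id69) recv 75: fwd; pos0(id28) recv 69: fwd
Round 2: pos3(id69) recv 96: fwd; pos0(id28) recv 75: fwd; pos1(id96) recv 69: drop
Round 3: pos0(id28) recv 96: fwd; pos1(id96) recv 75: drop
Round 4: pos1(id96) recv 96: ELECTED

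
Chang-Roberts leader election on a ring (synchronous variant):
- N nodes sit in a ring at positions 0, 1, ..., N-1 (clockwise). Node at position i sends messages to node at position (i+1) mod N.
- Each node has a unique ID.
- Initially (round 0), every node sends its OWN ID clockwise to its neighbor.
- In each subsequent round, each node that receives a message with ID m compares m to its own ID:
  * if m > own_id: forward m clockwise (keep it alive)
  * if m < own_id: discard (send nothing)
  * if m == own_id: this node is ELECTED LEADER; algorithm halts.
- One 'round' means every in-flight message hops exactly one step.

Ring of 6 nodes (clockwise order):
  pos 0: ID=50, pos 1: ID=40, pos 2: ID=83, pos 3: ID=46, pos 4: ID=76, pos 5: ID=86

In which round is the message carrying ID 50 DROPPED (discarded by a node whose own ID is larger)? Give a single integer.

Round 1: pos1(id40) recv 50: fwd; pos2(id83) recv 40: drop; pos3(id46) recv 83: fwd; pos4(id76) recv 46: drop; pos5(id86) recv 76: drop; pos0(id50) recv 86: fwd
Round 2: pos2(id83) recv 50: drop; pos4(id76) recv 83: fwd; pos1(id40) recv 86: fwd
Round 3: pos5(id86) recv 83: drop; pos2(id83) recv 86: fwd
Round 4: pos3(id46) recv 86: fwd
Round 5: pos4(id76) recv 86: fwd
Round 6: pos5(id86) recv 86: ELECTED
Message ID 50 originates at pos 0; dropped at pos 2 in round 2

Answer: 2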